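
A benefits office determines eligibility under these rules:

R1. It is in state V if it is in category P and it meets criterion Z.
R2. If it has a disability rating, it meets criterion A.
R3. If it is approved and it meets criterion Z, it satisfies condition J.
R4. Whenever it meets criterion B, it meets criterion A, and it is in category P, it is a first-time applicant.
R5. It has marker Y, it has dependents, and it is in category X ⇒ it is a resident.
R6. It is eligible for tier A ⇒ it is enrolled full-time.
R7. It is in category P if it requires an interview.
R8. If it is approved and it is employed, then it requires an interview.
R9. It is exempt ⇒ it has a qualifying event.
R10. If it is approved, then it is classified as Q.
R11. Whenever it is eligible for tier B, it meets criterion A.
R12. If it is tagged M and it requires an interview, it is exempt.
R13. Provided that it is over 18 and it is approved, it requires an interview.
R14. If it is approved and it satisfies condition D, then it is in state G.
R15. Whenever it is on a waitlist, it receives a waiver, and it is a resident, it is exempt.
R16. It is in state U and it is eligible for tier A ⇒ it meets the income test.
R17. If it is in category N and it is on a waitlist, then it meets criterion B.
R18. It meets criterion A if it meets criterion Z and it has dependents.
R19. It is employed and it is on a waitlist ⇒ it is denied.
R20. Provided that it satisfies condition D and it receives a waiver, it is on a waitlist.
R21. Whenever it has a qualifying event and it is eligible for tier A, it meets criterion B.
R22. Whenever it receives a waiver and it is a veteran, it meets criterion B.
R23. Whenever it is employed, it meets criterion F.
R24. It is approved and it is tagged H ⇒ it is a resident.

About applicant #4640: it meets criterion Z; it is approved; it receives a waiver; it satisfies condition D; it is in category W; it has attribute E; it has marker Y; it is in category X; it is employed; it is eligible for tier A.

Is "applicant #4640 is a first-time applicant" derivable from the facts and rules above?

Forward chaining from the given facts derives: satisfies condition J, is enrolled full-time, requires an interview, is classified as Q, is in state G, is on a waitlist, meets criterion F, is in category P, is denied, is in state V.
The only rule concluding "it is a first-time applicant" is R4, which needs "it meets criterion B"; that is never established.

No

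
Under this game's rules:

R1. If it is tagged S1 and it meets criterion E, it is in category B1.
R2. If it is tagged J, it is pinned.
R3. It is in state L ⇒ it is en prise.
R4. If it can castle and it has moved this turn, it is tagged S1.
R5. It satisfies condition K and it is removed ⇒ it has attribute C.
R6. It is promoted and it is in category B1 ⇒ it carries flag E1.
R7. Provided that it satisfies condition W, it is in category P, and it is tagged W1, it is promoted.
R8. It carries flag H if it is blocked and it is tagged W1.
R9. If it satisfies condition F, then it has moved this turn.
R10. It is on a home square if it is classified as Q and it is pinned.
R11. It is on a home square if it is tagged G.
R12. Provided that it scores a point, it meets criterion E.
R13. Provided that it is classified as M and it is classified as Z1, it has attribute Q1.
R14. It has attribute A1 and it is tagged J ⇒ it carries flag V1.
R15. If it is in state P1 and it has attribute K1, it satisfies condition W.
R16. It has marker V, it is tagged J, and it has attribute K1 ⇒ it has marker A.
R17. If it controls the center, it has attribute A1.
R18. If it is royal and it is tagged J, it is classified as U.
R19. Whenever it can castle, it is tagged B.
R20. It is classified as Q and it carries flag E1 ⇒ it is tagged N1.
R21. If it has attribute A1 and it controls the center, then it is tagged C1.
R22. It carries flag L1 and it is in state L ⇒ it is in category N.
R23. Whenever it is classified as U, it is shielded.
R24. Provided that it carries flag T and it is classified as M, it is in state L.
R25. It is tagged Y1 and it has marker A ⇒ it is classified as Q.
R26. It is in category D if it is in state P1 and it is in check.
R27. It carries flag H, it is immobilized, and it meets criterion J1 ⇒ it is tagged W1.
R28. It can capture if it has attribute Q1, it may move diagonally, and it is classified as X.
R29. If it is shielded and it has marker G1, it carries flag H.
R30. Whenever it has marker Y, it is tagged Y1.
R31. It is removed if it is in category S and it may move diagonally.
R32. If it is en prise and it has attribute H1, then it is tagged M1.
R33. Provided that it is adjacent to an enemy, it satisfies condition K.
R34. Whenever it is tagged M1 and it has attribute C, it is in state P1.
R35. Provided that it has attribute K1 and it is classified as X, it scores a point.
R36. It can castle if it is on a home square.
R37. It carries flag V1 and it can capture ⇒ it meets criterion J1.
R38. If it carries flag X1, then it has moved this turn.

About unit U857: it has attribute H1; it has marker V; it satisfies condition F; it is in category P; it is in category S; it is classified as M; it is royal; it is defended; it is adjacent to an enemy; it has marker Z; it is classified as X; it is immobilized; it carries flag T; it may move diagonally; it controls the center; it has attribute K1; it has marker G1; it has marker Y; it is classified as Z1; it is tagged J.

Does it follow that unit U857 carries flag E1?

By R2 (it is tagged J): it is pinned.
By R9 (it satisfies condition F): it has moved this turn.
By R13 (it is classified as M, it is classified as Z1): it has attribute Q1.
By R16 (it has marker V, it is tagged J, it has attribute K1): it has marker A.
By R17 (it controls the center): it has attribute A1.
By R18 (it is royal, it is tagged J): it is classified as U.
By R23 (it is classified as U): it is shielded.
By R24 (it carries flag T, it is classified as M): it is in state L.
By R28 (it has attribute Q1, it may move diagonally, it is classified as X): it can capture.
By R29 (it is shielded, it has marker G1): it carries flag H.
By R30 (it has marker Y): it is tagged Y1.
By R31 (it is in category S, it may move diagonally): it is removed.
By R33 (it is adjacent to an enemy): it satisfies condition K.
By R35 (it has attribute K1, it is classified as X): it scores a point.
By R3 (it is in state L): it is en prise.
By R5 (it satisfies condition K, it is removed): it has attribute C.
By R12 (it scores a point): it meets criterion E.
By R14 (it has attribute A1, it is tagged J): it carries flag V1.
By R25 (it is tagged Y1, it has marker A): it is classified as Q.
By R32 (it is en prise, it has attribute H1): it is tagged M1.
By R34 (it is tagged M1, it has attribute C): it is in state P1.
By R37 (it carries flag V1, it can capture): it meets criterion J1.
By R10 (it is classified as Q, it is pinned): it is on a home square.
By R15 (it is in state P1, it has attribute K1): it satisfies condition W.
By R27 (it carries flag H, it is immobilized, it meets criterion J1): it is tagged W1.
By R36 (it is on a home square): it can castle.
By R4 (it can castle, it has moved this turn): it is tagged S1.
By R7 (it satisfies condition W, it is in category P, it is tagged W1): it is promoted.
By R1 (it is tagged S1, it meets criterion E): it is in category B1.
By R6 (it is promoted, it is in category B1): it carries flag E1.

Yes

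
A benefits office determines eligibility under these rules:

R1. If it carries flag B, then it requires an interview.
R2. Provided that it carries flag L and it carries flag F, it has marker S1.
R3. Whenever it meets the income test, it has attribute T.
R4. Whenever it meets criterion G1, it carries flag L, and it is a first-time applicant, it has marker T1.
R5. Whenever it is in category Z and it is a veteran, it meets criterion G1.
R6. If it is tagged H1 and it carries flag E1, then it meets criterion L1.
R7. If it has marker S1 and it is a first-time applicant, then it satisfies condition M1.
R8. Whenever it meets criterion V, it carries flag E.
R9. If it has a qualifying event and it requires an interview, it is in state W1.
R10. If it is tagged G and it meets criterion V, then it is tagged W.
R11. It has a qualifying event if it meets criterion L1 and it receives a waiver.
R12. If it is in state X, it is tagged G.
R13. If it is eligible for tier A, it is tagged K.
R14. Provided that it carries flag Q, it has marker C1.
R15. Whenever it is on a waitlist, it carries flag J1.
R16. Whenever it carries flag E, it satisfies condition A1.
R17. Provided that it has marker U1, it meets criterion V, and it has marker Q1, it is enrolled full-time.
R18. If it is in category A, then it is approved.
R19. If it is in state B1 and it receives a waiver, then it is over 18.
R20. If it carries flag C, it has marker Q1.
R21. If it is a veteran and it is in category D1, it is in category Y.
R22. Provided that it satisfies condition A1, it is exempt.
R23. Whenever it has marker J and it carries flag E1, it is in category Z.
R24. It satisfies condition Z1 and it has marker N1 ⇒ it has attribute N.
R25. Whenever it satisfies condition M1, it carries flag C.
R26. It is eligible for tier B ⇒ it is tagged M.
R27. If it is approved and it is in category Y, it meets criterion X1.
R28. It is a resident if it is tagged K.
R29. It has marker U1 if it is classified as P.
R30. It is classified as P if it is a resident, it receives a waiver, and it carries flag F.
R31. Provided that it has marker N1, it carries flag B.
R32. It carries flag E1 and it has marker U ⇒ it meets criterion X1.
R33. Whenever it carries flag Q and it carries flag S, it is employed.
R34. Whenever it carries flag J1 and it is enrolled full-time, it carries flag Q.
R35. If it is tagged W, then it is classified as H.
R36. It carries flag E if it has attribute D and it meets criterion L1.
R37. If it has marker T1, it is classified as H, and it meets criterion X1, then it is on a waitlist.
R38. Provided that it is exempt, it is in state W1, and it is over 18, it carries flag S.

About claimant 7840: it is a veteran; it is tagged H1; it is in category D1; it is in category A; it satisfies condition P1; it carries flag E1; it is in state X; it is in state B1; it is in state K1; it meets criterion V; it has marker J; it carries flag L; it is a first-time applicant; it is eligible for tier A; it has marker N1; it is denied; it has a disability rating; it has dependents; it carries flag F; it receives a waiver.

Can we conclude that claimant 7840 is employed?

Yes

By R2 (it carries flag L, it carries flag F): it has marker S1.
By R6 (it is tagged H1, it carries flag E1): it meets criterion L1.
By R7 (it has marker S1, it is a first-time applicant): it satisfies condition M1.
By R8 (it meets criterion V): it carries flag E.
By R11 (it meets criterion L1, it receives a waiver): it has a qualifying event.
By R12 (it is in state X): it is tagged G.
By R13 (it is eligible for tier A): it is tagged K.
By R16 (it carries flag E): it satisfies condition A1.
By R18 (it is in category A): it is approved.
By R19 (it is in state B1, it receives a waiver): it is over 18.
By R21 (it is a veteran, it is in category D1): it is in category Y.
By R22 (it satisfies condition A1): it is exempt.
By R23 (it has marker J, it carries flag E1): it is in category Z.
By R25 (it satisfies condition M1): it carries flag C.
By R27 (it is approved, it is in category Y): it meets criterion X1.
By R28 (it is tagged K): it is a resident.
By R30 (it is a resident, it receives a waiver, it carries flag F): it is classified as P.
By R31 (it has marker N1): it carries flag B.
By R1 (it carries flag B): it requires an interview.
By R5 (it is in category Z, it is a veteran): it meets criterion G1.
By R9 (it has a qualifying event, it requires an interview): it is in state W1.
By R10 (it is tagged G, it meets criterion V): it is tagged W.
By R20 (it carries flag C): it has marker Q1.
By R29 (it is classified as P): it has marker U1.
By R35 (it is tagged W): it is classified as H.
By R38 (it is exempt, it is in state W1, it is over 18): it carries flag S.
By R4 (it meets criterion G1, it carries flag L, it is a first-time applicant): it has marker T1.
By R17 (it has marker U1, it meets criterion V, it has marker Q1): it is enrolled full-time.
By R37 (it has marker T1, it is classified as H, it meets criterion X1): it is on a waitlist.
By R15 (it is on a waitlist): it carries flag J1.
By R34 (it carries flag J1, it is enrolled full-time): it carries flag Q.
By R33 (it carries flag Q, it carries flag S): it is employed.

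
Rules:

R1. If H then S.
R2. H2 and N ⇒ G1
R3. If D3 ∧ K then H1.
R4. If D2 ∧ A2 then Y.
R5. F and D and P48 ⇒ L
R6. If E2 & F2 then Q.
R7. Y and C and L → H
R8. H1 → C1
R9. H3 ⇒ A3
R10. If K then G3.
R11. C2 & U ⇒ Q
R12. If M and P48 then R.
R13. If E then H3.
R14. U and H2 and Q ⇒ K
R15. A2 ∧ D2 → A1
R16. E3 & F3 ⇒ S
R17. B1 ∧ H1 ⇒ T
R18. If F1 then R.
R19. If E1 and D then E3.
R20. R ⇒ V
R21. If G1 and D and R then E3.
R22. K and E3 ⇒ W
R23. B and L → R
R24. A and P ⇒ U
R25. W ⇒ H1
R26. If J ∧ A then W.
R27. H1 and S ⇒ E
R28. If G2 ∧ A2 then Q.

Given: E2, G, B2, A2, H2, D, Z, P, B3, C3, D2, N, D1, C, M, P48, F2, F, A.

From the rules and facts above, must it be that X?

Forward chaining from the given facts derives: G1, Y, L, Q, H, R, A1, V, E3, U, S, K, W, H1, E, C1, G3, H3, A3.
No rule has X as its conclusion, and it is not among the given facts.

No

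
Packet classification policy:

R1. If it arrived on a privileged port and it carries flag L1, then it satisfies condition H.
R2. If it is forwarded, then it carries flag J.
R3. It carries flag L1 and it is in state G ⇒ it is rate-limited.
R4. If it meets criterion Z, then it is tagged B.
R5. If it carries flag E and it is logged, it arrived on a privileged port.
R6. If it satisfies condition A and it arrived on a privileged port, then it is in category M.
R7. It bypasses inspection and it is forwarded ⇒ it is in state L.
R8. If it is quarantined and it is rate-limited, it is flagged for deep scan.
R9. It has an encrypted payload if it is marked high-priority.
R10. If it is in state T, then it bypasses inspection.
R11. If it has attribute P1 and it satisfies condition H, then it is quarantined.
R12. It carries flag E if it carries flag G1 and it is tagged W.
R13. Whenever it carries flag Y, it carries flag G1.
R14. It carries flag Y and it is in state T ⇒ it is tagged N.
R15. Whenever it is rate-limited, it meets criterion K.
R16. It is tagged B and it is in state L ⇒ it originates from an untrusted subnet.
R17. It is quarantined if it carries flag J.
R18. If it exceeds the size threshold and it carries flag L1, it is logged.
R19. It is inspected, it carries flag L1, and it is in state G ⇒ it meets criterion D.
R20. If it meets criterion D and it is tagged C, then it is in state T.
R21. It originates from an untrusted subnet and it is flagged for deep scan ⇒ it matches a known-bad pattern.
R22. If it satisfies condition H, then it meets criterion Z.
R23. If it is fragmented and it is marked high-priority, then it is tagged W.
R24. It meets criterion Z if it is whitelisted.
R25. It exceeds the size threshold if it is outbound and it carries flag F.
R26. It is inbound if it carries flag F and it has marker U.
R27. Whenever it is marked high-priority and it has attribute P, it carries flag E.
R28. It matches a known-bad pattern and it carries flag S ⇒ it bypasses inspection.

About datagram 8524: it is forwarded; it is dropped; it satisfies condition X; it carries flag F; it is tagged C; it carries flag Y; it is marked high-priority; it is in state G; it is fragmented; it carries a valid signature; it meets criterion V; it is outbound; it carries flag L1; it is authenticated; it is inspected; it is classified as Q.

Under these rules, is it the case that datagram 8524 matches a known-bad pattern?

Yes

By R2 (it is forwarded): it carries flag J.
By R3 (it carries flag L1, it is in state G): it is rate-limited.
By R13 (it carries flag Y): it carries flag G1.
By R17 (it carries flag J): it is quarantined.
By R19 (it is inspected, it carries flag L1, it is in state G): it meets criterion D.
By R20 (it meets criterion D, it is tagged C): it is in state T.
By R23 (it is fragmented, it is marked high-priority): it is tagged W.
By R25 (it is outbound, it carries flag F): it exceeds the size threshold.
By R8 (it is quarantined, it is rate-limited): it is flagged for deep scan.
By R10 (it is in state T): it bypasses inspection.
By R12 (it carries flag G1, it is tagged W): it carries flag E.
By R18 (it exceeds the size threshold, it carries flag L1): it is logged.
By R5 (it carries flag E, it is logged): it arrived on a privileged port.
By R7 (it bypasses inspection, it is forwarded): it is in state L.
By R1 (it arrived on a privileged port, it carries flag L1): it satisfies condition H.
By R22 (it satisfies condition H): it meets criterion Z.
By R4 (it meets criterion Z): it is tagged B.
By R16 (it is tagged B, it is in state L): it originates from an untrusted subnet.
By R21 (it originates from an untrusted subnet, it is flagged for deep scan): it matches a known-bad pattern.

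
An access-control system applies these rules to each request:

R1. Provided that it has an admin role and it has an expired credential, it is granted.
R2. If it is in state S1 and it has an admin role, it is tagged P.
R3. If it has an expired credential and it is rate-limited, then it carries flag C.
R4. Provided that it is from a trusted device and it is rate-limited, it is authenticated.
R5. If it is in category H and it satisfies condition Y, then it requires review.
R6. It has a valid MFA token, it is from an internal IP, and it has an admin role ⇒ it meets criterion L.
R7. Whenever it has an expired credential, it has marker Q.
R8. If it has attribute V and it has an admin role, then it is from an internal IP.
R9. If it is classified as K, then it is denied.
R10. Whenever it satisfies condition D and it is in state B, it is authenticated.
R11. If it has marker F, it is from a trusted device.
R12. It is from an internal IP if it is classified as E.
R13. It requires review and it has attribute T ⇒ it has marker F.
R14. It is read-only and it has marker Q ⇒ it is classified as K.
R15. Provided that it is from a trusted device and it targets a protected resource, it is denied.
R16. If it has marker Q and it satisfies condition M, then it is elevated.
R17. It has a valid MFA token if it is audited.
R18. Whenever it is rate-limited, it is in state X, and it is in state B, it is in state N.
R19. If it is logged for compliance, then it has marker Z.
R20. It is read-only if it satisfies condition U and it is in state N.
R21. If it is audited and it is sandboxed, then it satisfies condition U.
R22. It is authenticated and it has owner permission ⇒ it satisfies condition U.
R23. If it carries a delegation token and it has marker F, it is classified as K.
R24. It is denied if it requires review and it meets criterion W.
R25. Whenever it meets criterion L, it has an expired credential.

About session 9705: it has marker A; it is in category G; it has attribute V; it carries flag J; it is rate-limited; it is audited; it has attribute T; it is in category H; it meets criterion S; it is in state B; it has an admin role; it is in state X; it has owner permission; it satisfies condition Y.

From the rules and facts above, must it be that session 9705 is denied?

Yes

By R5 (it is in category H, it satisfies condition Y): it requires review.
By R8 (it has attribute V, it has an admin role): it is from an internal IP.
By R13 (it requires review, it has attribute T): it has marker F.
By R17 (it is audited): it has a valid MFA token.
By R18 (it is rate-limited, it is in state X, it is in state B): it is in state N.
By R6 (it has a valid MFA token, it is from an internal IP, it has an admin role): it meets criterion L.
By R11 (it has marker F): it is from a trusted device.
By R25 (it meets criterion L): it has an expired credential.
By R4 (it is from a trusted device, it is rate-limited): it is authenticated.
By R7 (it has an expired credential): it has marker Q.
By R22 (it is authenticated, it has owner permission): it satisfies condition U.
By R20 (it satisfies condition U, it is in state N): it is read-only.
By R14 (it is read-only, it has marker Q): it is classified as K.
By R9 (it is classified as K): it is denied.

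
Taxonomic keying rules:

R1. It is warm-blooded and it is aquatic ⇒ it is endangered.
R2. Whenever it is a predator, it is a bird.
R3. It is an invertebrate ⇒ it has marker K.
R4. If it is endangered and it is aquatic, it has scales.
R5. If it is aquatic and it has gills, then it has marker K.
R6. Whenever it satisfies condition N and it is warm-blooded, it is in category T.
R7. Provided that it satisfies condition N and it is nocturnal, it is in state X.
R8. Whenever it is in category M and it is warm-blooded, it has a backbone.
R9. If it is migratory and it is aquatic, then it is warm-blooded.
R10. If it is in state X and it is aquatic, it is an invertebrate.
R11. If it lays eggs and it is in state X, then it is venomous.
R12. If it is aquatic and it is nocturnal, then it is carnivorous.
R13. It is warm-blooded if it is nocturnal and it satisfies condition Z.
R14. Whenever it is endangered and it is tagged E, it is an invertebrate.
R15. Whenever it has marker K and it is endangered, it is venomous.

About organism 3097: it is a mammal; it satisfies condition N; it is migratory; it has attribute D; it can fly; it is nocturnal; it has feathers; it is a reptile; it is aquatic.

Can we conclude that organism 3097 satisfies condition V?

No

Forward chaining from the given facts derives: is in state X, is warm-blooded, is an invertebrate, is carnivorous, is endangered, has marker K, has scales, is in category T, is venomous.
No rule has "it satisfies condition V" as its conclusion, and it is not among the given facts.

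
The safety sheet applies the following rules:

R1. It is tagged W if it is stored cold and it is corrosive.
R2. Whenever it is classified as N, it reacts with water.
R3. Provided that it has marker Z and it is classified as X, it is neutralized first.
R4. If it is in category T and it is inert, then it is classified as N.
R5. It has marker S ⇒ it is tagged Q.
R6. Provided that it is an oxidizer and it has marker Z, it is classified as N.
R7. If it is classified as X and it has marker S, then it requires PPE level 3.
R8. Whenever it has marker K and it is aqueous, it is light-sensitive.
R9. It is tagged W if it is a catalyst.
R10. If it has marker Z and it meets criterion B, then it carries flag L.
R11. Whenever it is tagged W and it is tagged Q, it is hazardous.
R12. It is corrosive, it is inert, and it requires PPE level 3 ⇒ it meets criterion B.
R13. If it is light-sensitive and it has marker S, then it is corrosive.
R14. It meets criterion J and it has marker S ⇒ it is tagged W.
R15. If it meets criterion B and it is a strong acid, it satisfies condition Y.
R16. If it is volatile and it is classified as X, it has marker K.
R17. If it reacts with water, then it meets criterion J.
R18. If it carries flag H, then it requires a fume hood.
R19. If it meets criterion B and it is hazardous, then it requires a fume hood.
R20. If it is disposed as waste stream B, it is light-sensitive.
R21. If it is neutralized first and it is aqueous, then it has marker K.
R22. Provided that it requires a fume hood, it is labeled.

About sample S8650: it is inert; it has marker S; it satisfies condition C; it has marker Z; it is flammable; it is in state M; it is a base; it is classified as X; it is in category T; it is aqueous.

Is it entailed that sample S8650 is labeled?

By R3 (it has marker Z, it is classified as X): it is neutralized first.
By R4 (it is in category T, it is inert): it is classified as N.
By R5 (it has marker S): it is tagged Q.
By R7 (it is classified as X, it has marker S): it requires PPE level 3.
By R21 (it is neutralized first, it is aqueous): it has marker K.
By R2 (it is classified as N): it reacts with water.
By R8 (it has marker K, it is aqueous): it is light-sensitive.
By R13 (it is light-sensitive, it has marker S): it is corrosive.
By R17 (it reacts with water): it meets criterion J.
By R12 (it is corrosive, it is inert, it requires PPE level 3): it meets criterion B.
By R14 (it meets criterion J, it has marker S): it is tagged W.
By R11 (it is tagged W, it is tagged Q): it is hazardous.
By R19 (it meets criterion B, it is hazardous): it requires a fume hood.
By R22 (it requires a fume hood): it is labeled.

Yes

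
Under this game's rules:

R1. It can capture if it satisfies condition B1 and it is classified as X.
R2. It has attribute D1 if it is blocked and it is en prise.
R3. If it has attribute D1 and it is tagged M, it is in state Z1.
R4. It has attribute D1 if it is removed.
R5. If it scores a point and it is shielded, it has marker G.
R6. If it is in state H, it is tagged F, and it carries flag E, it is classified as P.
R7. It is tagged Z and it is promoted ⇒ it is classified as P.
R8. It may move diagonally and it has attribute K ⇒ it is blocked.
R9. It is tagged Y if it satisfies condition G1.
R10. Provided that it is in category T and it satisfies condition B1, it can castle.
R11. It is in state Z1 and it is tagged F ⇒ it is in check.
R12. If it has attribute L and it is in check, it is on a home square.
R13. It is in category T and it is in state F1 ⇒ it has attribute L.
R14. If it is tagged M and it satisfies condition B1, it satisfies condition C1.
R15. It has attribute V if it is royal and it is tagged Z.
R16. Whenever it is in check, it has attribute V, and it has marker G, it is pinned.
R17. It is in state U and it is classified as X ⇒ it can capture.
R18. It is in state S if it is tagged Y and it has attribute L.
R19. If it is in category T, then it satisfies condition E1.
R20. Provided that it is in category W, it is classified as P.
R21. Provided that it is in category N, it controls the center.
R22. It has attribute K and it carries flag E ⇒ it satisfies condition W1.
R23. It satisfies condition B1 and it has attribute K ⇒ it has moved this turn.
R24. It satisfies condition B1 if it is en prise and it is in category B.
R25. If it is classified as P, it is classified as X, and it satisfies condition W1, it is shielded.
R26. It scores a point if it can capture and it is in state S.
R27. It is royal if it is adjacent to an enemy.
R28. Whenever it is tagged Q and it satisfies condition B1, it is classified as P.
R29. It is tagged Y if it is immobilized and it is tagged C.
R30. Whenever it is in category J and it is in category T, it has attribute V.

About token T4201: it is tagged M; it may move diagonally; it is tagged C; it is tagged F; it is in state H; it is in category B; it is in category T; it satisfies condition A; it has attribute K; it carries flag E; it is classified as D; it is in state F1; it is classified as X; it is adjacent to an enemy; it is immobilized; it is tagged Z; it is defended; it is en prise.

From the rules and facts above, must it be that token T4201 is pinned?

Yes

By R6 (it is in state H, it is tagged F, it carries flag E): it is classified as P.
By R8 (it may move diagonally, it has attribute K): it is blocked.
By R13 (it is in category T, it is in state F1): it has attribute L.
By R22 (it has attribute K, it carries flag E): it satisfies condition W1.
By R24 (it is en prise, it is in category B): it satisfies condition B1.
By R25 (it is classified as P, it is classified as X, it satisfies condition W1): it is shielded.
By R27 (it is adjacent to an enemy): it is royal.
By R29 (it is immobilized, it is tagged C): it is tagged Y.
By R1 (it satisfies condition B1, it is classified as X): it can capture.
By R2 (it is blocked, it is en prise): it has attribute D1.
By R3 (it has attribute D1, it is tagged M): it is in state Z1.
By R11 (it is in state Z1, it is tagged F): it is in check.
By R15 (it is royal, it is tagged Z): it has attribute V.
By R18 (it is tagged Y, it has attribute L): it is in state S.
By R26 (it can capture, it is in state S): it scores a point.
By R5 (it scores a point, it is shielded): it has marker G.
By R16 (it is in check, it has attribute V, it has marker G): it is pinned.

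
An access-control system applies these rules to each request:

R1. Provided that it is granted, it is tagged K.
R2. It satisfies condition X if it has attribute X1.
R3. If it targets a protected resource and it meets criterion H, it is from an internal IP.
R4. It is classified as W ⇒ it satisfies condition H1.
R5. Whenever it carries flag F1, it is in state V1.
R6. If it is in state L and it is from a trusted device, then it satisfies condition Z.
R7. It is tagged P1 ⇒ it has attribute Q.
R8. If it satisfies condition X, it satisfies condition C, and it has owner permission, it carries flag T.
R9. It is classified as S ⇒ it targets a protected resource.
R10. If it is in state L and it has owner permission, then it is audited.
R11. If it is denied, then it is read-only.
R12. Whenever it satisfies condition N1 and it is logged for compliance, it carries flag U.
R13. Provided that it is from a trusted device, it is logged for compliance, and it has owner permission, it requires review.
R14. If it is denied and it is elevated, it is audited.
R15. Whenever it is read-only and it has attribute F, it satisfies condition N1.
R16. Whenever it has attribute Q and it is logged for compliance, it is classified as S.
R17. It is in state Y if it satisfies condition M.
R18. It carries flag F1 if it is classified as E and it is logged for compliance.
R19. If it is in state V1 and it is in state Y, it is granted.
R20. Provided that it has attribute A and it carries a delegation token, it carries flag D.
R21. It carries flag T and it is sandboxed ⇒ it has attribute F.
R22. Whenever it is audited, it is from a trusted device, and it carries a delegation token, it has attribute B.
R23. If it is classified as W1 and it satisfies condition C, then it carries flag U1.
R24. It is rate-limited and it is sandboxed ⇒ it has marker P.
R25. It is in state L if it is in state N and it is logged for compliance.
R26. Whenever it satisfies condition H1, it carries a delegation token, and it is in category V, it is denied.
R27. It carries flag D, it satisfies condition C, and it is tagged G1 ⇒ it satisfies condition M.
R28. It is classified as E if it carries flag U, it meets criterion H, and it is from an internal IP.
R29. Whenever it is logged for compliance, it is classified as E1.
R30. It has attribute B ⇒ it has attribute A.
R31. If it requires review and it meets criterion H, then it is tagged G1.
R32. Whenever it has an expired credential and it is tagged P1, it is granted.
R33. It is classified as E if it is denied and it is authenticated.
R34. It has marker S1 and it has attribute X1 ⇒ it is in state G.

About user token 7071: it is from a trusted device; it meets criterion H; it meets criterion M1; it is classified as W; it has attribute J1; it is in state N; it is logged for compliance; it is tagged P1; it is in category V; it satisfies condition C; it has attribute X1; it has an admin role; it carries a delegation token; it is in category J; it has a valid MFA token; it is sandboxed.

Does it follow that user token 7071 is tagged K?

Forward chaining from the given facts derives: satisfies condition X, satisfies condition H1, has attribute Q, is classified as S, is in state L, is denied, is classified as E1, satisfies condition Z, targets a protected resource, is read-only, is from an internal IP.
The only rule concluding "it is tagged K" is R1, which needs "it is granted"; that is never established.

No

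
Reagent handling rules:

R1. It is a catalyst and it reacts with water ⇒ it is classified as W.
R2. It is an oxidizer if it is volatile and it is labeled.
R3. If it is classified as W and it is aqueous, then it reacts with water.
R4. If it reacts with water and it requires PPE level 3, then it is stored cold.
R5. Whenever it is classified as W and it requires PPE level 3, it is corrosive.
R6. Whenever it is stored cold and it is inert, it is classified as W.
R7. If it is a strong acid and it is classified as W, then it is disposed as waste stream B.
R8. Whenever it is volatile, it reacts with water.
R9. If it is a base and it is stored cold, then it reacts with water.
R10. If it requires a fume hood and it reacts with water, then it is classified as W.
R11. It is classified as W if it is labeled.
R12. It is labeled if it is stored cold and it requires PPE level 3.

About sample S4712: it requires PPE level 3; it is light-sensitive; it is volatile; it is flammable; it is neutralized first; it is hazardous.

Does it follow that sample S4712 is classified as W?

Yes

By R8 (it is volatile): it reacts with water.
By R4 (it reacts with water, it requires PPE level 3): it is stored cold.
By R12 (it is stored cold, it requires PPE level 3): it is labeled.
By R11 (it is labeled): it is classified as W.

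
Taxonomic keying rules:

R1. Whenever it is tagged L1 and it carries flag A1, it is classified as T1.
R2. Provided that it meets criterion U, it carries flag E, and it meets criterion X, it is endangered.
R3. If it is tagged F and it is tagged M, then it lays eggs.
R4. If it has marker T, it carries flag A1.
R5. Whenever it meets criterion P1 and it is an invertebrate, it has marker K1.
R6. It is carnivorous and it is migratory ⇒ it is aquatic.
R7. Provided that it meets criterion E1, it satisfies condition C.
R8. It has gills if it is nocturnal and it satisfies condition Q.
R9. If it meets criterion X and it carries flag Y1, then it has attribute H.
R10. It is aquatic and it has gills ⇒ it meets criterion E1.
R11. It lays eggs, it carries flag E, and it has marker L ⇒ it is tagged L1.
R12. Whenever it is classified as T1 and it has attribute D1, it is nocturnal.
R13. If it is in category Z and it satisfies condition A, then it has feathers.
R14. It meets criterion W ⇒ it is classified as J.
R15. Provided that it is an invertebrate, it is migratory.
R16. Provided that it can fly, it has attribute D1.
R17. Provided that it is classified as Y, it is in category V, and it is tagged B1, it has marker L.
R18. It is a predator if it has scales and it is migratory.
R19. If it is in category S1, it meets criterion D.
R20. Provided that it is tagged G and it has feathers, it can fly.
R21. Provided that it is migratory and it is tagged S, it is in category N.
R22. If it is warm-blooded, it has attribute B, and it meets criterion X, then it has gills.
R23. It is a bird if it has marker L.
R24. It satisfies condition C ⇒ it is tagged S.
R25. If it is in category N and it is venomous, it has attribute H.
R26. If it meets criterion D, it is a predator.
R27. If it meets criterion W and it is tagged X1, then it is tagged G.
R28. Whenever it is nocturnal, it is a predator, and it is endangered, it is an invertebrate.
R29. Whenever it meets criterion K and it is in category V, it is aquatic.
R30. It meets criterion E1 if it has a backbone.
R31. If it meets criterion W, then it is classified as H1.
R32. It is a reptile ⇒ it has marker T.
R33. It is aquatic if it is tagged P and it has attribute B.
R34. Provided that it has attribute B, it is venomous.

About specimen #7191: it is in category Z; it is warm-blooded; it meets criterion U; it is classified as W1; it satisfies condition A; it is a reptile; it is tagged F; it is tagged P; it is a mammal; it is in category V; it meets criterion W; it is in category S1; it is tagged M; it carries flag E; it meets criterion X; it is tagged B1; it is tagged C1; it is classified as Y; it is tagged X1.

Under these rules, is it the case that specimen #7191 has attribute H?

Forward chaining from the given facts derives: is endangered, lays eggs, has feathers, is classified as J, has marker L, meets criterion D, is a bird, is a predator, is tagged G, is classified as H1, has marker T, carries flag A1, is tagged L1, can fly, is classified as T1, has attribute D1, is nocturnal, is an invertebrate, is migratory.
Rules concluding "it has attribute H": R9 needs "it carries flag Y1"; R25 needs "it is in category N" — none of these are established.

No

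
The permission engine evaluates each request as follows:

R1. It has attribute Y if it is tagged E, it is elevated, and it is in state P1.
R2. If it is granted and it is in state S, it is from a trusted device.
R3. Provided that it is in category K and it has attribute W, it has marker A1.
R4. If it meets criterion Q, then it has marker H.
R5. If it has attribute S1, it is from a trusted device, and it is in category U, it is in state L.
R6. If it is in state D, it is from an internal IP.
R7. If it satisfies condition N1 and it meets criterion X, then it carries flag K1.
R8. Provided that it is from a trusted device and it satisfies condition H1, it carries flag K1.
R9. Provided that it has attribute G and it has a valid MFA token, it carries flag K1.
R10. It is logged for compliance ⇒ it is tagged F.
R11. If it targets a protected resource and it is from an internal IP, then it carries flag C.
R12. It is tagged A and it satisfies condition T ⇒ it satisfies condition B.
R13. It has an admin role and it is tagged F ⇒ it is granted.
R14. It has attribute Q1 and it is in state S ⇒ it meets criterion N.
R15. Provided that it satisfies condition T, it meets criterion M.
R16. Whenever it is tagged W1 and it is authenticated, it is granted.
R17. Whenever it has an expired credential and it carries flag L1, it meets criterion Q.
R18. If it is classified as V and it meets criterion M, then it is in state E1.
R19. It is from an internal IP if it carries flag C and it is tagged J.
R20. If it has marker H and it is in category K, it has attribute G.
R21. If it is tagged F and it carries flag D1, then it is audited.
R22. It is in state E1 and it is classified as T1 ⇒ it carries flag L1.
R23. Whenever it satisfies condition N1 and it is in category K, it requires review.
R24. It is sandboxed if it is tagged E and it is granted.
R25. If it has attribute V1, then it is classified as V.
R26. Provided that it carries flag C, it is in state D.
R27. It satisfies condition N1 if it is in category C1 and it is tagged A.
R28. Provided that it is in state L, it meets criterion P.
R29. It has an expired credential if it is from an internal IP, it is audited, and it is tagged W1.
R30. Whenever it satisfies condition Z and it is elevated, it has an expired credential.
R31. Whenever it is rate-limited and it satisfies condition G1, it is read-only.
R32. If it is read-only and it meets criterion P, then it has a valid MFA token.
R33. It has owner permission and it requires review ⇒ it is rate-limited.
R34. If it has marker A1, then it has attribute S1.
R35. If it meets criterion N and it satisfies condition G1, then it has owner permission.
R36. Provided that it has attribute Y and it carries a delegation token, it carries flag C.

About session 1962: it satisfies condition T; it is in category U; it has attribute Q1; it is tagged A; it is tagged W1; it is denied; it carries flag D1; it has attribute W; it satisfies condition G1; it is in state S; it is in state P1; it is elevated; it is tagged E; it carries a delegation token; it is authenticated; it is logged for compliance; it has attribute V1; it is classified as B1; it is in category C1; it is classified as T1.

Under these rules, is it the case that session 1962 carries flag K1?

No

Forward chaining from the given facts derives: has attribute Y, is tagged F, satisfies condition B, meets criterion N, meets criterion M, is granted, is audited, is sandboxed, is classified as V, satisfies condition N1, has owner permission, carries flag C, is from a trusted device, is in state E1, carries flag L1, is in state D, is from an internal IP, has an expired credential, meets criterion Q, has marker H.
Rules concluding "it carries flag K1": R7 needs "it meets criterion X"; R8 needs "it satisfies condition H1"; R9 needs "it has attribute G" — none of these are established.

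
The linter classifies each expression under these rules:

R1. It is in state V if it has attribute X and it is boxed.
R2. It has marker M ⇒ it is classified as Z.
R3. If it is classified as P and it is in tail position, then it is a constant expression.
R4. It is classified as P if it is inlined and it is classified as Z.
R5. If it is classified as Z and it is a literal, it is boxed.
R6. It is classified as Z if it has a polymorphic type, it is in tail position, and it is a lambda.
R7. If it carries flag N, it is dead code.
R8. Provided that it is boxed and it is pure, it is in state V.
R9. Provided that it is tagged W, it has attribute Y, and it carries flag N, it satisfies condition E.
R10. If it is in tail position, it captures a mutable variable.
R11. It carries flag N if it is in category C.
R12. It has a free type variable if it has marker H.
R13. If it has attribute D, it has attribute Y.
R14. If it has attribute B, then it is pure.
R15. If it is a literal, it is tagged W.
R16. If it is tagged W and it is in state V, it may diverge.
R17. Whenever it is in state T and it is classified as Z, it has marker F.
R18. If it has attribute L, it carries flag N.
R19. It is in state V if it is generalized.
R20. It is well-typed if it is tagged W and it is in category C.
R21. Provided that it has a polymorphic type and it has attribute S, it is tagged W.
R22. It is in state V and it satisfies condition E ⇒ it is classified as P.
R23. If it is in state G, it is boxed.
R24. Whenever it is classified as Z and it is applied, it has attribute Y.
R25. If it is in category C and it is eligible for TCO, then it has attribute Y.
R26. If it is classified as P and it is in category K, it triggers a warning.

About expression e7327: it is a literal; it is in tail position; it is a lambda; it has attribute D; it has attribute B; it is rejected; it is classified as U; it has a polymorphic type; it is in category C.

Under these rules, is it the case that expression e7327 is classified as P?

By R6 (it has a polymorphic type, it is in tail position, it is a lambda): it is classified as Z.
By R11 (it is in category C): it carries flag N.
By R13 (it has attribute D): it has attribute Y.
By R14 (it has attribute B): it is pure.
By R15 (it is a literal): it is tagged W.
By R5 (it is classified as Z, it is a literal): it is boxed.
By R8 (it is boxed, it is pure): it is in state V.
By R9 (it is tagged W, it has attribute Y, it carries flag N): it satisfies condition E.
By R22 (it is in state V, it satisfies condition E): it is classified as P.

Yes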